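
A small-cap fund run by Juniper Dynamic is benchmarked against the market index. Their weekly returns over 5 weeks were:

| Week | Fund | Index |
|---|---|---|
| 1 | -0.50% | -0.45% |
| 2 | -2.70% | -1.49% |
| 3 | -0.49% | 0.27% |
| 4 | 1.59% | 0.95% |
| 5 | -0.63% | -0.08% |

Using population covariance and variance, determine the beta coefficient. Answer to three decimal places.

r̄p = -0.5460%,  r̄m = -0.1600%
Cov = Σ(rp − r̄p)(rm − r̄m) / 5 = 1.0480
Var(rm) = Σ(rm − r̄m)² / 5 = 0.6553
β = Cov / Var = 1.0480 / 0.6553 = 1.5993

1.599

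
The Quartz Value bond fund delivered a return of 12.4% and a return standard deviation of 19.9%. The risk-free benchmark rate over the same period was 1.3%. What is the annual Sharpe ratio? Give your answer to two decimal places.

Sharpe = (Rp − Rf) / σp = (12.4% − 1.3%) / 19.9% = 11.10% / 19.9% = 0.5578

0.56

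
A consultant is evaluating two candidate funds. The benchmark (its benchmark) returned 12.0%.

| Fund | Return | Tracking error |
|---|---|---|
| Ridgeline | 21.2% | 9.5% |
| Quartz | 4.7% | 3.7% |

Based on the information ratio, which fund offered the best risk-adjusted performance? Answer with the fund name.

Ridgeline: IR = (21.2% − 12.0%) / 9.5% = 0.968
Quartz: IR = (4.7% − 12.0%) / 3.7% = -1.973
Highest: Ridgeline (0.968).

Ridgeline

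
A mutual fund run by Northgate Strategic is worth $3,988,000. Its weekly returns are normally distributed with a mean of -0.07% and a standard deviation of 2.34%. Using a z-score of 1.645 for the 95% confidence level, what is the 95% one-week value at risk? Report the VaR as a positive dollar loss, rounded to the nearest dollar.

$156,302

Return at the 95% tail: μ − z·σ = -0.07% − 1.645 × 2.34% = -0.07 − 3.8493 = -3.9193%
VaR = −(-3.9193%) × $3,988,000 = 3.9193% × $3,988,000 = $156,302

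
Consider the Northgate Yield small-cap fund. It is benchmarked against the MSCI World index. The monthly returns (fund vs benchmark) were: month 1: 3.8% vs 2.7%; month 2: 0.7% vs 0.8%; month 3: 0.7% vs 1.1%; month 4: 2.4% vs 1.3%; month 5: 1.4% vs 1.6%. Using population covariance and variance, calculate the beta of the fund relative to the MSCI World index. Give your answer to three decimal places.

1.612

r̄p = 1.8000%,  r̄m = 1.5000%
Cov = Σ(rp − r̄p)(rm − r̄m) / 5 = 0.6900
Var(rm) = Σ(rm − r̄m)² / 5 = 0.4280
β = Cov / Var = 0.6900 / 0.4280 = 1.6121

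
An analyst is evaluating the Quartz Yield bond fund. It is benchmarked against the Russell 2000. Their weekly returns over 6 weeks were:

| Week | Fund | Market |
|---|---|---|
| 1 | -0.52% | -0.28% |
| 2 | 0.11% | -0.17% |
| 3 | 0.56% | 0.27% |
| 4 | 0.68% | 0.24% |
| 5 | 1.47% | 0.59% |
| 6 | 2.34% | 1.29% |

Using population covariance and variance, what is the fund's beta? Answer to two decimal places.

r̄p = 0.7733%,  r̄m = 0.3233%
Cov = Σ(rp − r̄p)(rm − r̄m) / 6 = 0.4712
Var(rm) = Σ(rm − r̄m)² / 6 = 0.2705
β = Cov / Var = 0.4712 / 0.2705 = 1.7420

1.74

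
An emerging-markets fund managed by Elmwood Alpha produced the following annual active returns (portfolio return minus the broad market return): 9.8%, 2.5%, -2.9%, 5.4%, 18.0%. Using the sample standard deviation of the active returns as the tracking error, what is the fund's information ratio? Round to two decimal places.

μ = (9.8 + 2.5 − 2.9 + 5.4 + 18) / 5 = 6.5600%
Sample σ = √[Σ(r − μ)² / 4] = √[248.6920 / 4] = √62.1730 = 7.8850%
IR = μ / tracking error = 6.5600 / 7.8850 = 0.8320

0.83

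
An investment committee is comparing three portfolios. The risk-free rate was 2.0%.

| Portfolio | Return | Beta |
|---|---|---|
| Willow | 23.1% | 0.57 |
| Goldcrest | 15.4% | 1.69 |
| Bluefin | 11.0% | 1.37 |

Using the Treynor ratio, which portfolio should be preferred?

Willow

Willow: Treynor = (23.1% − 2.0%) / 0.57 = 37.018
Goldcrest: Treynor = (15.4% − 2.0%) / 1.69 = 7.929
Bluefin: Treynor = (11.0% − 2.0%) / 1.37 = 6.569
Highest: Willow (37.018).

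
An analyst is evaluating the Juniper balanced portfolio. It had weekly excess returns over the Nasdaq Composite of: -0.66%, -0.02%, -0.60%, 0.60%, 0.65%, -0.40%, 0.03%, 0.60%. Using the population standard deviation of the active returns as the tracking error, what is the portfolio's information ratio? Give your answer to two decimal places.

Mean return r̄ = 0.200 / 8 = 0.0250%
Σ(r − r̄)² = (-0.66 − 0.0250)² + (-0.02 − 0.0250)² + … = 2.0944
σ = √[2.0944 / 8] = 0.5117%
IR = r̄ / tracking error = 0.0250 / 0.5117 = 0.0489

0.05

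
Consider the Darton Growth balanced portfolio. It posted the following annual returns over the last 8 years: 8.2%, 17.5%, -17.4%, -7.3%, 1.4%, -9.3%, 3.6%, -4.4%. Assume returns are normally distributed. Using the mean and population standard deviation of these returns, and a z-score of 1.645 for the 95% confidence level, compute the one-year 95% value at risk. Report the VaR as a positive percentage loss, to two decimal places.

Mean return μ = -7.70 / 8 = -0.9625%
Population σ = √[Σ(r − μ)² / 8] = √[842.8988 / 8] = √105.3624 = 10.2646%
VaR = −(μ − z·σ) = −(-0.9625 − 1.645 × 10.2646) = −(-17.8478) = 17.8478%

17.85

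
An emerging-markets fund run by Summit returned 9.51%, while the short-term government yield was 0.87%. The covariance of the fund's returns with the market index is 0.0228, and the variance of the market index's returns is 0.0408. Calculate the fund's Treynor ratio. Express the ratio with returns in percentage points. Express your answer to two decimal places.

15.46

β = Cov / Var = 0.0228 / 0.0408 = 0.5588
Treynor = (Rp − Rf) / β = (9.51% − 0.87%) / 0.5588 = 8.64 / 0.5588 = 15.4617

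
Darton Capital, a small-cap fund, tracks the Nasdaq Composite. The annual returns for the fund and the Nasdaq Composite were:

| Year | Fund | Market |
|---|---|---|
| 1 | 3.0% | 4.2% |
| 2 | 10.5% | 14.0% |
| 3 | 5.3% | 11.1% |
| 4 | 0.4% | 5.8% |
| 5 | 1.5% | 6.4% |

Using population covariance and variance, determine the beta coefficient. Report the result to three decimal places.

r̄p = 4.1400%,  r̄m = 8.3000%
Cov = Σ(rp − r̄p)(rm − r̄m) / 5 = 11.7080
Var(rm) = Σ(rm − r̄m)² / 5 = 13.4000
β = Cov / Var = 11.7080 / 13.4000 = 0.8737

0.874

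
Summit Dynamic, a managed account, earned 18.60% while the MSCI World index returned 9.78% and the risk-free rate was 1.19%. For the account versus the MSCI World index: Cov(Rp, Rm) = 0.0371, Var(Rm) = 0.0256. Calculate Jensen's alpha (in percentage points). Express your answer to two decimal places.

β = Cov / Var = 0.0371 / 0.0256 = 1.4492
E[R] = Rf + β(Rm − Rf) = 1.19% + 1.4492 × (9.78% − 1.19%) = 13.6386%
α = Rp − E[R] = 18.60% − 13.6386% = 4.9614

4.96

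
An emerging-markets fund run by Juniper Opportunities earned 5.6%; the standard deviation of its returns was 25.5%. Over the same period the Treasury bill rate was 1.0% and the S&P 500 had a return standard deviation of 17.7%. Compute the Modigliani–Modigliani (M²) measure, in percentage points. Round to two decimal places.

4.19

Sharpe = (Rp − Rf) / σp = (5.6% − 1.0%) / 25.5% = 0.1804
M² = Rf + Sharpe × σm = 1.0% + 0.1804 × 17.7% = 4.1931%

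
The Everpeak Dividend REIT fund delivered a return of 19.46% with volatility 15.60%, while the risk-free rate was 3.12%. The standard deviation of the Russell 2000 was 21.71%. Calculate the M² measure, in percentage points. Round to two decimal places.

Sharpe = (Rp − Rf) / σp = (19.46% − 3.12%) / 15.60% = 1.0474
M² = Rf + Sharpe × σm = 3.12% + 1.0474 × 21.71% = 25.8591%

25.86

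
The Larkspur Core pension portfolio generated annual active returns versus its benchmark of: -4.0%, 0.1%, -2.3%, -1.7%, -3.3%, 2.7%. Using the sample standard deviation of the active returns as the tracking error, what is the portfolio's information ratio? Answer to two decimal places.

μ = (-4 + 0.1 − 2.3 − 1.7 − 3.3 + 2.7) / 6 = -8.50 / 6 = -1.4167%
Σ(r − μ)² = (-4 − (-1.4167))² + (0.1 − (-1.4167))² + … = 30.3283
σ = √[30.3283 / 5] = 2.4629%
IR = μ / tracking error = -1.4167 / 2.4629 = -0.5752

-0.58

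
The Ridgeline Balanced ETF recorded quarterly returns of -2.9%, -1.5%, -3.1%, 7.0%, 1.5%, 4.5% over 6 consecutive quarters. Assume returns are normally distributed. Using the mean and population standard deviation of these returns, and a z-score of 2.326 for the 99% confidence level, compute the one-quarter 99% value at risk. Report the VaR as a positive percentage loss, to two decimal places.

μ = (-2.9 − 1.5 − 3.1 + 7 + 1.5 + 4.5) / 6 = 0.9167%
Population std dev = √[86.7283 / 6] = 3.8019%
VaR = −(μ − z·σ) = −(0.9167 − 2.326 × 3.8019) = −(-7.9265) = 7.9265%

7.93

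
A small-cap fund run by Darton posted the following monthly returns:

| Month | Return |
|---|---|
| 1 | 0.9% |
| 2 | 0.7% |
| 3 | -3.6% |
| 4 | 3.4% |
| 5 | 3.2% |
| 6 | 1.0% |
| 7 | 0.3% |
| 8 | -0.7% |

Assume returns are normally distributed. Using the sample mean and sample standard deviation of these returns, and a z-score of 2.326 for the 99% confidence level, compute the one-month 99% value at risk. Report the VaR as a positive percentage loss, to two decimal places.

4.50

μ = (0.9 + 0.7 − 3.6 + 3.4 + 3.2 + 1 + 0.3 − 0.7) / 8 = 0.6500%
Σ(r − μ)² = 34.2600; sample σ = √(34.2600/7) = 2.2123%
VaR = −(μ − z·σ) = −(0.6500 − 2.326 × 2.2123) = −(-4.4958) = 4.4958%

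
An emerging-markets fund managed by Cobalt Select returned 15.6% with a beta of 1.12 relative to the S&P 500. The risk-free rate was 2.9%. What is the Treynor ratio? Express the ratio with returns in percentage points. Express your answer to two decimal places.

11.34

Treynor = (Rp − Rf) / β = (15.6% − 2.9%) / 1.12 = 12.70 / 1.12 = 11.3393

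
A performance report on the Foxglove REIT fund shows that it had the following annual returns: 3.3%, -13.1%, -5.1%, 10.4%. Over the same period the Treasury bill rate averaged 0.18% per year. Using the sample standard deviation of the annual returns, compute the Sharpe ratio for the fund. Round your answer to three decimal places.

-0.128

r̄ = (3.3 − 13.1 − 5.1 + 10.4) / 4 = -4.50 / 4 = -1.1250%
Sample σ = √[Σ(r − r̄)² / 3] = √[311.6075 / 3] = √103.8692 = 10.1916%
Sharpe = (r̄ − rf) / σ = (-1.1250 − 0.18) / 10.1916 = -1.3050 / 10.1916 = -0.1280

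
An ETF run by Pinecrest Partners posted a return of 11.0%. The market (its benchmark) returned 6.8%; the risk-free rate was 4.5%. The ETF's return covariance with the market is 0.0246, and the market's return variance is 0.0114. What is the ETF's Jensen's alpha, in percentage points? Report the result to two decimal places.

β = Cov / Var = 0.0246 / 0.0114 = 2.1579
E[R] = Rf + β(Rm − Rf) = 4.5% + 2.1579 × (6.8% − 4.5%) = 9.4632%
α = Rp − E[R] = 11.0% − 9.4632% = 1.5368

1.54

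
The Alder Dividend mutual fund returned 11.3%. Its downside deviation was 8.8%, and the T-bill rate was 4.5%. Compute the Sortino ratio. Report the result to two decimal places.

Sortino = (Rp − Rf) / σd = (11.3% − 4.5%) / 8.8% = 6.80% / 8.8% = 0.7727

0.77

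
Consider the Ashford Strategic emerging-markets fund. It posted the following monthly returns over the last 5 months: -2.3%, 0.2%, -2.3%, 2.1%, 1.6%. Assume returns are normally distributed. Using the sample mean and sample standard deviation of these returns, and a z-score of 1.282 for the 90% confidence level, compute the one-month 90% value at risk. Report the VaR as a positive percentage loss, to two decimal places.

2.82

μ = (-2.3 + 0.2 − 2.3 + 2.1 + 1.6) / 5 = -0.70 / 5 = -0.1400%
Σ(r − μ)² = (-2.3 − (-0.1400))² + (0.2 − (-0.1400))² + (-2.3 − (-0.1400))² + … = 17.4920
σ = √[17.4920 / 4] = 2.0912%
VaR = −(μ − z·σ) = −(-0.1400 − 1.282 × 2.0912) = −(-2.8209) = 2.8209%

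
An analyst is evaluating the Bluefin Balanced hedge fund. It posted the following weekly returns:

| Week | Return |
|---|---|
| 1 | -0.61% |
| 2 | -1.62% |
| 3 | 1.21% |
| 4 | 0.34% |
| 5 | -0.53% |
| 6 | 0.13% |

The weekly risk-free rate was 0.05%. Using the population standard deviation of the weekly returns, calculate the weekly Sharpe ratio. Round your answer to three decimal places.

-0.260

r̄ = (-0.61 − 1.62 + 1.21 + 0.34 − 0.53 + 0.13) / 6 = -0.1800%
Σ(r − r̄)² = (-0.61 − (-0.1800))² + (-1.62 − (-0.1800))² + … = 4.6796
σ = √[4.6796 / 6] = 0.8831%
Sharpe = (r̄ − rf) / σ = (-0.1800 − 0.05) / 0.8831 = -0.2300 / 0.8831 = -0.2604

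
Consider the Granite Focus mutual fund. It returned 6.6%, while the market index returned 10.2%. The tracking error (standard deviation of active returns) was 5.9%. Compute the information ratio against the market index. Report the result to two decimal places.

IR = (Rp − Rb) / TE = (6.6% − 10.2%) / 5.9% = -3.60% / 5.9% = -0.6102

-0.61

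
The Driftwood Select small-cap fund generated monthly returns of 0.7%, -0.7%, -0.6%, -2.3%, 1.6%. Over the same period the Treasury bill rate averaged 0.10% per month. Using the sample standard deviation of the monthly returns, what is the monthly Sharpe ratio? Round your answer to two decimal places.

Mean return μ = -1.30 / 5 = -0.2600%
Σ(r − μ)² = 8.8520; sample σ = √(8.8520/4) = 1.4876%
Sharpe = (μ − rf) / σ = (-0.2600 − 0.1) / 1.4876 = -0.3600 / 1.4876 = -0.2420

-0.24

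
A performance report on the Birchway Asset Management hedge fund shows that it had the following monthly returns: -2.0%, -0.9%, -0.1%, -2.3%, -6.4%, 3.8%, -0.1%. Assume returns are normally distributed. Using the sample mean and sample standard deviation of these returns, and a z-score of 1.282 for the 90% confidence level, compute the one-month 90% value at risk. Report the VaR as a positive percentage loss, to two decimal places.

5.07

r̄ = (-2 − 0.9 − 0.1 − 2.3 − 6.4 + 3.8 − 0.1) / 7 = -1.1429%
Sample std dev = √[56.3771 / 6] = 3.0653%
VaR = −(r̄ − z·σ) = −(-1.1429 − 1.282 × 3.0653) = −(-5.0726) = 5.0726%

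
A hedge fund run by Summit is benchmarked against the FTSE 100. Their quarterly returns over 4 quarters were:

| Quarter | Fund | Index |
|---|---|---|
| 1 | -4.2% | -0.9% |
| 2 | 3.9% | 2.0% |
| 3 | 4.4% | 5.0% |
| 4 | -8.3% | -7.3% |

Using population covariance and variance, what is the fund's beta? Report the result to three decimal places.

r̄p = -1.0500%,  r̄m = -0.3000%
Cov = Σ(rp − r̄p)(rm − r̄m) / 4 = 23.2275
Var(rm) = Σ(rm − r̄m)² / 4 = 20.6850
β = Cov / Var = 23.2275 / 20.6850 = 1.1229

1.123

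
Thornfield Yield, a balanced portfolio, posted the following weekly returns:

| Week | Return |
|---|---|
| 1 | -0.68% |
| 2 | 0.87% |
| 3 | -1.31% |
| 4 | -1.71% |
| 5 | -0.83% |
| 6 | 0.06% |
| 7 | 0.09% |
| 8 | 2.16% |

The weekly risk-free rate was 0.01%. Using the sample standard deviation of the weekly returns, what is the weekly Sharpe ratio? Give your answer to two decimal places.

-0.14

r̄ = (-0.68 + 0.87 − 1.31 − 1.71 − 0.83 + 0.06 + 0.09 + 2.16) / 8 = -1.350 / 8 = -0.1688%
Σ(r − r̄)² = 10.9979; sample σ = √(10.9979/7) = 1.2534%
Sharpe = (r̄ − rf) / σ = (-0.1688 − 0.01) / 1.2534 = -0.1788 / 1.2534 = -0.1427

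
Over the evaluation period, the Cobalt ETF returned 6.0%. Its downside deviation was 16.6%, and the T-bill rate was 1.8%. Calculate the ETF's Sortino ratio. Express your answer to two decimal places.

Sortino = (Rp − Rf) / σd = (6.0% − 1.8%) / 16.6% = 4.20% / 16.6% = 0.2530

0.25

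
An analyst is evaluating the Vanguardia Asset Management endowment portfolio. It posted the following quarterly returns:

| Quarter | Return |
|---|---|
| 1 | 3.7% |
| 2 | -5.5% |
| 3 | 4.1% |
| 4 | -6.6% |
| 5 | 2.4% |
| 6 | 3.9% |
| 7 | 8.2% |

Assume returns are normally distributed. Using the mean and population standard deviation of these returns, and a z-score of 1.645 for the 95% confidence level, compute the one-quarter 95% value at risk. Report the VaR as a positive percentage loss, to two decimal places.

Mean return r̄ = 10.20 / 7 = 1.4571%
Σ(r − r̄)² = (3.7 − 1.4571)² + (-5.5 − 1.4571)² + … = 177.6571
σ = √[177.6571 / 7] = 5.0378%
VaR = −(r̄ − z·σ) = −(1.4571 − 1.645 × 5.0378) = −(-6.8301) = 6.8301%

6.83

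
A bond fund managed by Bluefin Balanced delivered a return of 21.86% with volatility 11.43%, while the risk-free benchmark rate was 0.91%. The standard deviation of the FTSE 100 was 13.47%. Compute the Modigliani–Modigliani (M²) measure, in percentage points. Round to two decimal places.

Sharpe = (Rp − Rf) / σp = (21.86% − 0.91%) / 11.43% = 1.8329
M² = Rf + Sharpe × σm = 0.91% + 1.8329 × 13.47% = 25.5992%

25.60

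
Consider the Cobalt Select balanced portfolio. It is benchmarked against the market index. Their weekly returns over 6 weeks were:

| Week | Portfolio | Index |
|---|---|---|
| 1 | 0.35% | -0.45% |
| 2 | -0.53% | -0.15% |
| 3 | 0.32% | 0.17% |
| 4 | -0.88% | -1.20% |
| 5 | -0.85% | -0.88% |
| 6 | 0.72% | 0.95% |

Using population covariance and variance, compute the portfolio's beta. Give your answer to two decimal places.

0.75

r̄p = -0.1450%,  r̄m = -0.2600%
Cov = Σ(rp − r̄p)(rm − r̄m) / 6 = 0.3730
Var(rm) = Σ(rm − r̄m)² / 6 = 0.4942
β = Cov / Var = 0.3730 / 0.4942 = 0.7548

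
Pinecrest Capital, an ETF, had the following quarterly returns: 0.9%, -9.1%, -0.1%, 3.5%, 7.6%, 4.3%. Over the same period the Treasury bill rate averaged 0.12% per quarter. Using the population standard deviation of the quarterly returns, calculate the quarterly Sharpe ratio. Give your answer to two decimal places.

μ = (0.9 − 9.1 − 0.1 + 3.5 + 7.6 + 4.3) / 6 = 7.10 / 6 = 1.1833%
Population std dev = √[163.7283 / 6] = 5.2238%
Sharpe = (μ − rf) / σ = (1.1833 − 0.12) / 5.2238 = 1.0633 / 5.2238 = 0.2035

0.20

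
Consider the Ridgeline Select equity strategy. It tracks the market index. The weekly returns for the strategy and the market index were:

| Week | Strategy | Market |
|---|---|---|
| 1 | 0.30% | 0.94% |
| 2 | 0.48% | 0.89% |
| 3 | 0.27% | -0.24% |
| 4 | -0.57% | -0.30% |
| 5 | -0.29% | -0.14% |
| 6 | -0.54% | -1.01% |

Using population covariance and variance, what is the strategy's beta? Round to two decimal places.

r̄p = -0.0583%,  r̄m = 0.0233%
Cov = Σ(rp − r̄p)(rm − r̄m) / 6 = 0.2349
Var(rm) = Σ(rm − r̄m)² / 6 = 0.4766
β = Cov / Var = 0.2349 / 0.4766 = 0.4929

0.49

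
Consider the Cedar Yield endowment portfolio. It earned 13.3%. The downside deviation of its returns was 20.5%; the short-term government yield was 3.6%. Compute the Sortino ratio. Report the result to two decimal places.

Sortino = (Rp − Rf) / σd = (13.3% − 3.6%) / 20.5% = 9.70% / 20.5% = 0.4732

0.47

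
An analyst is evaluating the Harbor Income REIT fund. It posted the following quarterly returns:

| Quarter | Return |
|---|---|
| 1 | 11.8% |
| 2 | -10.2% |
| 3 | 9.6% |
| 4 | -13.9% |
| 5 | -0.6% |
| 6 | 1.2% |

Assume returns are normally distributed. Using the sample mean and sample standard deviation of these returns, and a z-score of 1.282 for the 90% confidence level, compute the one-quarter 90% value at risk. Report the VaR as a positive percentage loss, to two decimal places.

r̄ = (11.8 − 10.2 + 9.6 − 13.9 − 0.6 + 1.2) / 6 = -2.10 / 6 = -0.3500%
Σ(r − r̄)² = (11.8 − (-0.3500))² + (-10.2 − (-0.3500))² + (9.6 − (-0.3500))² + … = 529.7150
sample σ = √(529.7150 / 5) = √105.9430 = 10.2929%
VaR = −(r̄ − z·σ) = −(-0.3500 − 1.282 × 10.2929) = −(-13.5455) = 13.5455%

13.55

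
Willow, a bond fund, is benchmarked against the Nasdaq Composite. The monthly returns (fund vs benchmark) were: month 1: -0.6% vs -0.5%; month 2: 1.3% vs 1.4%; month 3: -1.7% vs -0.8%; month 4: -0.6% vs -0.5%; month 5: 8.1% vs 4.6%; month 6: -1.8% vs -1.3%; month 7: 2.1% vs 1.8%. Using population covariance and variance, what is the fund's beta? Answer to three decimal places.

r̄p = 0.9714%,  r̄m = 0.6714%
Cov = Σ(rp − r̄p)(rm − r̄m) / 7 = 6.0849
Var(rm) = Σ(rm − r̄m)² / 7 = 3.7192
β = Cov / Var = 6.0849 / 3.7192 = 1.6361

1.636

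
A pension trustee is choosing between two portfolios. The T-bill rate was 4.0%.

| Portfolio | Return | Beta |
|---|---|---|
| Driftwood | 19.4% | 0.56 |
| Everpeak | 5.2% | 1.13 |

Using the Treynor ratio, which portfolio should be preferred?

Driftwood: Treynor = (19.4% − 4.0%) / 0.56 = 27.500
Everpeak: Treynor = (5.2% − 4.0%) / 1.13 = 1.062
Highest: Driftwood (27.500).

Driftwood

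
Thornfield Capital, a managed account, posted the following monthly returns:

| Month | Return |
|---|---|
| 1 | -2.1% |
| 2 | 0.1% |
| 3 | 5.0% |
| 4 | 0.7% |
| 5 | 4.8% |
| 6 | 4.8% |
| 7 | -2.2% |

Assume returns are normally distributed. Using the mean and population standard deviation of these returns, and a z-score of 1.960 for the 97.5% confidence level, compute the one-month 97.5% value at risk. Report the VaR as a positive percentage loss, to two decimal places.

4.30

Mean return μ = 11.10 / 7 = 1.5857%
Σ(r − μ)² = (-2.1 − 1.5857)² + (0.1 − 1.5857)² + … = 63.2286
population σ = √(63.2286 / 7) = √9.0327 = 3.0054%
VaR = −(μ − z·σ) = −(1.5857 − 1.960 × 3.0054) = −(-4.3049) = 4.3049%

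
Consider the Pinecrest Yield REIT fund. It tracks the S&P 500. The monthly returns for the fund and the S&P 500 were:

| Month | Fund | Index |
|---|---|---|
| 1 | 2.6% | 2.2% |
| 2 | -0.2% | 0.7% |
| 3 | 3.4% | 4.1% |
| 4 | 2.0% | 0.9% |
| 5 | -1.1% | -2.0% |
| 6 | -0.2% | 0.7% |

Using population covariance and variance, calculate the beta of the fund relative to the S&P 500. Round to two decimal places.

0.80

r̄p = 1.0833%,  r̄m = 1.1000%
Cov = Σ(rp − r̄p)(rm − r̄m) / 6 = 2.7050
Var(rm) = Σ(rm − r̄m)² / 6 = 3.3633
β = Cov / Var = 2.7050 / 3.3633 = 0.8043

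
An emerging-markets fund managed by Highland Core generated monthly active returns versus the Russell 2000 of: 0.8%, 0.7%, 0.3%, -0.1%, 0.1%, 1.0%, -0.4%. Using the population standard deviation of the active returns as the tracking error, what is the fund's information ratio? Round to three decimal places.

μ = (0.8 + 0.7 + 0.3 − 0.1 + 0.1 + 1 − 0.4) / 7 = 2.40 / 7 = 0.3429%
Σ(r − μ)² = (0.8 − 0.3429)² + (0.7 − 0.3429)² + … = 1.5771
population σ = √(1.5771 / 7) = √0.2253 = 0.4747%
IR = μ / tracking error = 0.3429 / 0.4747 = 0.7224

0.722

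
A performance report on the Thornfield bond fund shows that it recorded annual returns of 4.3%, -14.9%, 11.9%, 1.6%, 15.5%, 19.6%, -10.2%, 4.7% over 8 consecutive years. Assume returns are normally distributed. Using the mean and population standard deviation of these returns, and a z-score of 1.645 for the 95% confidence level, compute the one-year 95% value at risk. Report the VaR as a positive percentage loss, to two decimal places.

μ = (4.3 − 14.9 + 11.9 + 1.6 + 15.5 + 19.6 − 10.2 + 4.7) / 8 = 32.50 / 8 = 4.0625%
Σ(r − μ)² = (4.3 − 4.0625)² + (-14.9 − 4.0625)² + (11.9 − 4.0625)² + … = 1003.1788
population σ = √(1003.1788 / 8) = √125.3974 = 11.1981%
VaR = −(μ − z·σ) = −(4.0625 − 1.645 × 11.1981) = −(-14.3584) = 14.3584%

14.36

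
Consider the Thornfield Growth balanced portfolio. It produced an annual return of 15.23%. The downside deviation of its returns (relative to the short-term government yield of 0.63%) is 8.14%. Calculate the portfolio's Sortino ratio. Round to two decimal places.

Sortino = (Rp − Rf) / σd = (15.23% − 0.63%) / 8.14% = 14.60% / 8.14% = 1.7936

1.79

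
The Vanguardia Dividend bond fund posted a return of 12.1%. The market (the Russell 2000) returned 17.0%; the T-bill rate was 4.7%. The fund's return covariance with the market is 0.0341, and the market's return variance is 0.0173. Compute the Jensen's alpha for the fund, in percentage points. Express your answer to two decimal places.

β = Cov / Var = 0.0341 / 0.0173 = 1.9711
E[R] = Rf + β(Rm − Rf) = 4.7% + 1.9711 × (17.0% − 4.7%) = 28.9445%
α = Rp − E[R] = 12.1% − 28.9445% = -16.8445

-16.84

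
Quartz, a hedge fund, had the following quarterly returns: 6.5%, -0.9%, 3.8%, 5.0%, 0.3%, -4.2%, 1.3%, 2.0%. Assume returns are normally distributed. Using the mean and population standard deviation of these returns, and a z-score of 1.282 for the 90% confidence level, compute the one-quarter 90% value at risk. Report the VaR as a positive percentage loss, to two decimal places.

2.38

μ = (6.5 − 0.9 + 3.8 + 5 + 0.3 − 4.2 + 1.3 + 2) / 8 = 1.7250%
Σ(r − μ)² = (6.5 − 1.7250)² + (-0.9 − 1.7250)² + … = 82.1150
population σ = √(82.1150 / 8) = √10.2644 = 3.2038%
VaR = −(μ − z·σ) = −(1.7250 − 1.282 × 3.2038) = −(-2.3823) = 2.3823%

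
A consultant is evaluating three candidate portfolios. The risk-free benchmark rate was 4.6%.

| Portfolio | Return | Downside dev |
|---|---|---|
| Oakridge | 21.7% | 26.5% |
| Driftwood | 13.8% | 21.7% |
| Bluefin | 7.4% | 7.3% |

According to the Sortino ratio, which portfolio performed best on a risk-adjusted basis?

Oakridge

Oakridge: Sortino ratio = (21.7% − 4.6%) / 26.5% = 0.645
Driftwood: Sortino ratio = (13.8% − 4.6%) / 21.7% = 0.424
Bluefin: Sortino ratio = (7.4% − 4.6%) / 7.3% = 0.384
Highest: Oakridge (0.645).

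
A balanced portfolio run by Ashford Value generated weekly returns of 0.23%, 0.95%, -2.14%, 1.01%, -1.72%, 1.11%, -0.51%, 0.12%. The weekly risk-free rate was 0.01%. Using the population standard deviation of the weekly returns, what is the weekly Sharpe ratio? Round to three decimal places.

-0.110

Mean return r̄ = -0.950 / 8 = -0.1188%
Σ(r − r̄)² = 10.9073; population σ = √(10.9073/8) = 1.1677%
Sharpe = (r̄ − rf) / σ = (-0.1188 − 0.01) / 1.1677 = -0.1288 / 1.1677 = -0.1103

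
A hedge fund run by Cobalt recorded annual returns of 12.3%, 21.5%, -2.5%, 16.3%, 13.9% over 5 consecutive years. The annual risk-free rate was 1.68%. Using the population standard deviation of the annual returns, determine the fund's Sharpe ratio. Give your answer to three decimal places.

1.323

μ = (12.3 + 21.5 − 2.5 + 16.3 + 13.9) / 5 = 61.50 / 5 = 12.3000%
Population std dev = √[322.2400 / 5] = 8.0280%
Sharpe = (μ − rf) / σ = (12.3000 − 1.68) / 8.0280 = 10.6200 / 8.0280 = 1.3229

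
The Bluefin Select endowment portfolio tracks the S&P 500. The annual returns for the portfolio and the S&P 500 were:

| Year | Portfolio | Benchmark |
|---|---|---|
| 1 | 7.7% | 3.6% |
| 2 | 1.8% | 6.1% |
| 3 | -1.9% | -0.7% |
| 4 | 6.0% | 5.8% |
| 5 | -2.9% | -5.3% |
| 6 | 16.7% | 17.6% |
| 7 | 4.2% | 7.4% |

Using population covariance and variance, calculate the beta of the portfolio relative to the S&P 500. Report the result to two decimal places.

r̄p = 4.5143%,  r̄m = 4.9286%
Cov = Σ(rp − r̄p)(rm − r̄m) / 7 = 37.0653
Var(rm) = Σ(rm − r̄m)² / 7 = 43.8392
β = Cov / Var = 37.0653 / 43.8392 = 0.8455

0.85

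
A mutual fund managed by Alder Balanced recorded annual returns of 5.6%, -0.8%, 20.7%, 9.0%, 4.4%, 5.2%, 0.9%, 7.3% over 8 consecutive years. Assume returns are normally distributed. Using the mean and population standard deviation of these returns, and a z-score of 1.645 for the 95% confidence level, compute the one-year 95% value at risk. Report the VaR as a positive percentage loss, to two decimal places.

3.54

r̄ = (5.6 − 0.8 + 20.7 + 9 + 4.4 + 5.2 + 0.9 + 7.3) / 8 = 52.30 / 8 = 6.5375%
Σ(r − r̄)² = (5.6 − 6.5375)² + (-0.8 − 6.5375)² + … = 300.0788
population σ = √(300.0788 / 8) = √37.5099 = 6.1245%
VaR = −(r̄ − z·σ) = −(6.5375 − 1.645 × 6.1245) = −(-3.5373) = 3.5373%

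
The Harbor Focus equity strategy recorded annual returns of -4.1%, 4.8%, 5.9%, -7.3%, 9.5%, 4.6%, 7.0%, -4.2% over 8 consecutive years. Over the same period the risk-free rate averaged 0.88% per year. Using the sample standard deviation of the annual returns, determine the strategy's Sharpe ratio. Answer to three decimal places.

0.183

μ = (-4.1 + 4.8 + 5.9 − 7.3 + 9.5 + 4.6 + 7 − 4.2) / 8 = 2.0250%
Sample std dev = √[273.1950 / 7] = 6.2472%
Sharpe = (μ − rf) / σ = (2.0250 − 0.88) / 6.2472 = 1.1450 / 6.2472 = 0.1833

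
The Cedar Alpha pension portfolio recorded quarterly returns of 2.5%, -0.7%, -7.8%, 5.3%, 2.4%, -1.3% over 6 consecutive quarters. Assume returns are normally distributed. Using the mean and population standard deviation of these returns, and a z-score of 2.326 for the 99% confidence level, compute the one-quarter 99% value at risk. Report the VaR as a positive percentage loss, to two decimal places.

r̄ = (2.5 − 0.7 − 7.8 + 5.3 + 2.4 − 1.3) / 6 = 0.0667%
Σ(r − r̄)² = 103.0933; population σ = √(103.0933/6) = 4.1451%
VaR = −(r̄ − z·σ) = −(0.0667 − 2.326 × 4.1451) = −(-9.5748) = 9.5748%

9.57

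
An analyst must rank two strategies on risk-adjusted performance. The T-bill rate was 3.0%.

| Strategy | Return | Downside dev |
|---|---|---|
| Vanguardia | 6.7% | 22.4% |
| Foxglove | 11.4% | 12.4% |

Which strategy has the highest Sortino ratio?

Vanguardia: Sortino ratio = (6.7% − 3.0%) / 22.4% = 0.165
Foxglove: Sortino ratio = (11.4% − 3.0%) / 12.4% = 0.677
Highest: Foxglove (0.677).

Foxglove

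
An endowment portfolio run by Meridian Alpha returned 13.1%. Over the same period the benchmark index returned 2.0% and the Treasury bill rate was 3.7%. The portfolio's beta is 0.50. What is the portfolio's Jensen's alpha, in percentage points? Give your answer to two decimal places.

10.25

CAPM expected return = Rf + β(Rm − Rf) = 3.7% + 0.50 × (2.0% − 3.7%) = 3.7 + 0.50 × -1.70 = 2.8500%
Jensen's α = Rp − E[R] = 13.1% − 2.8500% = 10.2500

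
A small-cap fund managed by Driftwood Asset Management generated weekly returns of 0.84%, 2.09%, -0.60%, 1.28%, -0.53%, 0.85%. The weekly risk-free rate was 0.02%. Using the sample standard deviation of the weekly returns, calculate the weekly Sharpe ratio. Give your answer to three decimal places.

Mean return μ = 3.930 / 6 = 0.6550%
Σ(r − μ)² = 5.5014; sample σ = √(5.5014/5) = 1.0489%
Sharpe = (μ − rf) / σ = (0.6550 − 0.02) / 1.0489 = 0.6350 / 1.0489 = 0.6054

0.605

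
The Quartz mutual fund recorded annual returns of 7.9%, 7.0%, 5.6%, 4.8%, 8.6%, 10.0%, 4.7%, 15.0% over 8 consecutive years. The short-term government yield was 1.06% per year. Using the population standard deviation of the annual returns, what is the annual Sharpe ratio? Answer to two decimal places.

μ = (7.9 + 7 + 5.6 + 4.8 + 8.6 + 10 + 4.7 + 15) / 8 = 7.9500%
Σ(r − μ)² = (7.9 − 7.9500)² + (7 − 7.9500)² + (5.6 − 7.9500)² + … = 81.2400
population σ = √(81.2400 / 8) = √10.1550 = 3.1867%
Sharpe = (μ − rf) / σ = (7.9500 − 1.06) / 3.1867 = 6.8900 / 3.1867 = 2.1621

2.16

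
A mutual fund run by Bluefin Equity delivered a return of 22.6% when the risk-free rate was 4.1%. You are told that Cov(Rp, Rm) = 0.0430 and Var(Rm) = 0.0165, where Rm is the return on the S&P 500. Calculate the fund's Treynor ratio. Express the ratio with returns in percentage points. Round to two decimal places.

7.10

β = Cov / Var = 0.0430 / 0.0165 = 2.6061
Treynor = (Rp − Rf) / β = (22.6% − 4.1%) / 2.6061 = 18.50 / 2.6061 = 7.0987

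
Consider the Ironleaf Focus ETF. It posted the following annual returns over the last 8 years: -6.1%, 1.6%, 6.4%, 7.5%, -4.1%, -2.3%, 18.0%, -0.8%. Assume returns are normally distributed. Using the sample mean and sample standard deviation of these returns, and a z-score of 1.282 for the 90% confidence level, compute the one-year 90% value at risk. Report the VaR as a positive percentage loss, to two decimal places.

Mean return r̄ = 20.20 / 8 = 2.5250%
Sample std dev = √[432.7150 / 7] = 7.8623%
VaR = −(r̄ − z·σ) = −(2.5250 − 1.282 × 7.8623) = −(-7.5545) = 7.5545%

7.55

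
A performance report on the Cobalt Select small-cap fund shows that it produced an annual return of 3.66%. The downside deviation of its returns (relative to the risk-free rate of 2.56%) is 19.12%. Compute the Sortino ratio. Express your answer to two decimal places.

0.06

Sortino = (Rp − Rf) / σd = (3.66% − 2.56%) / 19.12% = 1.10% / 19.12% = 0.0575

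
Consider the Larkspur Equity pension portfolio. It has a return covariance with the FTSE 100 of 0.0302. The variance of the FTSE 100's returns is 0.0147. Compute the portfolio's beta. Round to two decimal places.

β = Cov(Rp, Rm) / Var(Rm) = 0.0302 / 0.0147 = 2.0544

2.05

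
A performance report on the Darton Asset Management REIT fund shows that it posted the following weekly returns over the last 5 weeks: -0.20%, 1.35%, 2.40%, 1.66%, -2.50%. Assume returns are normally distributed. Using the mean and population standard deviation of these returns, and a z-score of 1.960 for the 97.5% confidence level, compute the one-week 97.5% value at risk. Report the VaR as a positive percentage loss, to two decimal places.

2.87

μ = (-0.2 + 1.35 + 2.4 + 1.66 − 2.5) / 5 = 2.710 / 5 = 0.5420%
Σ(r − μ)² = (-0.2 − 0.5420)² + (1.35 − 0.5420)² + … = 15.1593
population σ = √(15.1593 / 5) = √3.0319 = 1.7412%
VaR = −(μ − z·σ) = −(0.5420 − 1.960 × 1.7412) = −(-2.8708) = 2.8708%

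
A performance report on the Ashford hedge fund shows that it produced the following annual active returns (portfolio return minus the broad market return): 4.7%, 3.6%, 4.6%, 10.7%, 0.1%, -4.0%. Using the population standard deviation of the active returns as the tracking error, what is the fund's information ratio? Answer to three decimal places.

Mean return r̄ = 19.70 / 6 = 3.2833%
Population std dev = √[122.0283 / 6] = 4.5098%
IR = r̄ / tracking error = 3.2833 / 4.5098 = 0.7280

0.728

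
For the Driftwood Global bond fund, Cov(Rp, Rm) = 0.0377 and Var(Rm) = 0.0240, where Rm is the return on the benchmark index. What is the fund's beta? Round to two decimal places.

β = Cov(Rp, Rm) / Var(Rm) = 0.0377 / 0.0240 = 1.5708

1.57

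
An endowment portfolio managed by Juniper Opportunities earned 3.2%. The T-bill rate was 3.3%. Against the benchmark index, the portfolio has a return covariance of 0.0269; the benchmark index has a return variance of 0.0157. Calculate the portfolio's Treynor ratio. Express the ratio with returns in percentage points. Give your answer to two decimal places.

β = Cov / Var = 0.0269 / 0.0157 = 1.7134
Treynor = (Rp − Rf) / β = (3.2% − 3.3%) / 1.7134 = -0.10 / 1.7134 = -0.0584

-0.06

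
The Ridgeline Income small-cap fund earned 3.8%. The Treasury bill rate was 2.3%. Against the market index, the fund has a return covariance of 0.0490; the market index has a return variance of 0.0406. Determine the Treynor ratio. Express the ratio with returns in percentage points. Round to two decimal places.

β = Cov / Var = 0.0490 / 0.0406 = 1.2069
Treynor = (Rp − Rf) / β = (3.8% − 2.3%) / 1.2069 = 1.50 / 1.2069 = 1.2429

1.24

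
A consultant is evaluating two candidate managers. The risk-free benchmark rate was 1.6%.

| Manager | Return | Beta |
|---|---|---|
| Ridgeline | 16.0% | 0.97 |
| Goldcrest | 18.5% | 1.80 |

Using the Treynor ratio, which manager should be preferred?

Ridgeline: Treynor = (16.0% − 1.6%) / 0.97 = 14.845
Goldcrest: Treynor = (18.5% − 1.6%) / 1.80 = 9.389
Highest: Ridgeline (14.845).

Ridgeline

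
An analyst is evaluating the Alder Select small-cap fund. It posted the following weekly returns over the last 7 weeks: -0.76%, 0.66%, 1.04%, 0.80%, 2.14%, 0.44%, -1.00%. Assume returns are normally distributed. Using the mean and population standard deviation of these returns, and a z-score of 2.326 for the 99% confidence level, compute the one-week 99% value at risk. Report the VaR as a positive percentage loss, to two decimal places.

μ = (-0.76 + 0.66 + 1.04 + 0.8 + 2.14 + 0.44 − 1) / 7 = 3.320 / 7 = 0.4743%
Σ(r − μ)² = (-0.76 − 0.4743)² + (0.66 − 0.4743)² + … = 6.9334
σ = √[6.9334 / 7] = 0.9952%
VaR = −(μ − z·σ) = −(0.4743 − 2.326 × 0.9952) = −(-1.8405) = 1.8405%

1.84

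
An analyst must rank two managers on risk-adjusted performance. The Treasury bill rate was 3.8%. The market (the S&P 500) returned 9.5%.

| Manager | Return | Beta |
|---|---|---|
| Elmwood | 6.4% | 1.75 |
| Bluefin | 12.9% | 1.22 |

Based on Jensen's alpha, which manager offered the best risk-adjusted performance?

Bluefin

Elmwood: α = 6.4% − [3.8% + 1.75 × (9.5% − 3.8%)] = -7.375
Bluefin: α = 12.9% − [3.8% + 1.22 × (9.5% − 3.8%)] = 2.146
Highest: Bluefin (2.146).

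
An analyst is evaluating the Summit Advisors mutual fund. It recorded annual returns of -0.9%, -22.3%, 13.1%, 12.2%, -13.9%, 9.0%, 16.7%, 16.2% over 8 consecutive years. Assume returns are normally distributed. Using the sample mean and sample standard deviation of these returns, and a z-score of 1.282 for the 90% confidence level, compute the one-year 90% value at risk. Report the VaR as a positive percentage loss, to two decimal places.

Mean return μ = 30.10 / 8 = 3.7625%
Sample σ = √[Σ(r − μ)² / 7] = √[1520.8388 / 7] = √217.2627 = 14.7398%
VaR = −(μ − z·σ) = −(3.7625 − 1.282 × 14.7398) = −(-15.1339) = 15.1339%

15.13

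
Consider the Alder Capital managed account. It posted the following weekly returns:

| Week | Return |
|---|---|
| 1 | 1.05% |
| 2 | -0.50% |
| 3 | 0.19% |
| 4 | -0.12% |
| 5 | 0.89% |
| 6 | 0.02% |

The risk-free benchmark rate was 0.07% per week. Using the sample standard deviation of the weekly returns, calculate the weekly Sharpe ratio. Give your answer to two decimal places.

Mean return μ = 1.530 / 6 = 0.2550%
Σ(r − μ)² = 1.8054; sample σ = √(1.8054/5) = 0.6009%
Sharpe = (μ − rf) / σ = (0.2550 − 0.07) / 0.6009 = 0.1850 / 0.6009 = 0.3079

0.31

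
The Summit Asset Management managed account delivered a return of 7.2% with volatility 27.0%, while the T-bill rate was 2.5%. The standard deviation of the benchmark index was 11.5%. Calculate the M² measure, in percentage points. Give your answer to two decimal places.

4.50

Sharpe = (Rp − Rf) / σp = (7.2% − 2.5%) / 27.0% = 0.1741
M² = Rf + Sharpe × σm = 2.5% + 0.1741 × 11.5% = 4.5022%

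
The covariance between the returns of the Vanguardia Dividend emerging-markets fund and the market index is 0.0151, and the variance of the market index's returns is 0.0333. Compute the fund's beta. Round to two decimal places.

0.45

β = Cov(Rp, Rm) / Var(Rm) = 0.0151 / 0.0333 = 0.4535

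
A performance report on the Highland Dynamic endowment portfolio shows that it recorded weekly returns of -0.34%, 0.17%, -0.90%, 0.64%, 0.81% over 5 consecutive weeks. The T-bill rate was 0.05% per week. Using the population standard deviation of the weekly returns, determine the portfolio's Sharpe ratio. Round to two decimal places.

Mean return r̄ = 0.380 / 5 = 0.0760%
Population std dev = √[1.9913 / 5] = 0.6311%
Sharpe = (r̄ − rf) / σ = (0.0760 − 0.05) / 0.6311 = 0.0260 / 0.6311 = 0.0412

0.04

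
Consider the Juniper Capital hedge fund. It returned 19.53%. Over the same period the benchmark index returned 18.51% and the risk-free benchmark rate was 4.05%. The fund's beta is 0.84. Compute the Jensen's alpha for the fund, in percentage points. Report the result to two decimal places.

3.33

CAPM expected return = Rf + β(Rm − Rf) = 4.05% + 0.84 × (18.51% − 4.05%) = 4.05 + 0.84 × 14.46 = 16.1964%
Jensen's α = Rp − E[R] = 19.53% − 16.1964% = 3.3336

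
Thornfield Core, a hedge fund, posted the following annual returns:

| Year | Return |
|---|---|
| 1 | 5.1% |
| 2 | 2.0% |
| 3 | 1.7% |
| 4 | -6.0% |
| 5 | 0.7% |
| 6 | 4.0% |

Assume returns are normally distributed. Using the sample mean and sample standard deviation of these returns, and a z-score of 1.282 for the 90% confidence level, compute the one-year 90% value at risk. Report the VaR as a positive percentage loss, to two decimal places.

3.75

Mean return μ = 7.50 / 6 = 1.2500%
Σ(r − μ)² = (5.1 − 1.2500)² + (2 − 1.2500)² + (1.7 − 1.2500)² + … = 76.0150
σ = √[76.0150 / 5] = 3.8991%
VaR = −(μ − z·σ) = −(1.2500 − 1.282 × 3.8991) = −(-3.7486) = 3.7486%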